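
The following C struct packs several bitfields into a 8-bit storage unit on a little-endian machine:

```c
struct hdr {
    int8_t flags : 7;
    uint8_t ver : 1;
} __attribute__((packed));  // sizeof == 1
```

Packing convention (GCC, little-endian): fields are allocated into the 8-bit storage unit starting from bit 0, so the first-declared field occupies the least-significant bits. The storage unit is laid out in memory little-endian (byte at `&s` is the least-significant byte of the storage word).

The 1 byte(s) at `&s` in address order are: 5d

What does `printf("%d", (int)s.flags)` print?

[0]=0x5d (little-endian) → word 0x5d
flags [0+:7] = (word>>0) & 0x7f = 93  ←
ver [7+:1] = (word>>7) & 0x1 = 0
flags signed 7b, MSB=1: 93 - 128 = -35

-35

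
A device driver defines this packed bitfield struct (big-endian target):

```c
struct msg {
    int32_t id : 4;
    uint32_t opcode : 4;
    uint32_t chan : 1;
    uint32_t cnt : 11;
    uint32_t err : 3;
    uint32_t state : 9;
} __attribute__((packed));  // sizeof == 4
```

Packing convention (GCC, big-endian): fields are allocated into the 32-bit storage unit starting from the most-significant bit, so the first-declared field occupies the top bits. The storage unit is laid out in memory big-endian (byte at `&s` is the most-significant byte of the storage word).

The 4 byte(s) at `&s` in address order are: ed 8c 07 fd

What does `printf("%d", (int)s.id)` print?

[0]=0xed [1]=0x8c [2]=0x07 [3]=0xfd (big-endian) → word 0xed8c07fd
id [28+:4] = (word>>28) & 0xf = 14  ←
opcode [24+:4] = (word>>24) & 0xf = 13
chan [23+:1] = (word>>23) & 0x1 = 1
cnt [12+:11] = (word>>12) & 0x7ff = 192
err [9+:3] = (word>>9) & 0x7 = 3
state [0+:9] = (word>>0) & 0x1ff = 509
id signed 4b, MSB=1: 14 - 16 = -2

-2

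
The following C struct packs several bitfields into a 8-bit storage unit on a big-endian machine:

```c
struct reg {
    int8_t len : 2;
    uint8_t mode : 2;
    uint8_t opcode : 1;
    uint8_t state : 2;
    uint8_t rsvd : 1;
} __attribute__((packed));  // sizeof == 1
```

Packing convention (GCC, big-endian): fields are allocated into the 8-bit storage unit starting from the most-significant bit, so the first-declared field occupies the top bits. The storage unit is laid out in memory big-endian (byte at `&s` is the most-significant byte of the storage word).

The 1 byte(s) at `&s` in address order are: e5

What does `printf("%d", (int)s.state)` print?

[0]=0xe5 (big-endian) → word 0xe5
len:2 @ bit 6 → (0xe5>>6)&0x3 = 0x3
mode:2 @ bit 4 → (0xe5>>4)&0x3 = 0x2
opcode:1 @ bit 3 → (0xe5>>3)&0x1 = 0x0
state:2 @ bit 1 → (0xe5>>1)&0x3 = 0x2  ←
rsvd:1 @ bit 0 → (0xe5>>0)&0x1 = 0x1

2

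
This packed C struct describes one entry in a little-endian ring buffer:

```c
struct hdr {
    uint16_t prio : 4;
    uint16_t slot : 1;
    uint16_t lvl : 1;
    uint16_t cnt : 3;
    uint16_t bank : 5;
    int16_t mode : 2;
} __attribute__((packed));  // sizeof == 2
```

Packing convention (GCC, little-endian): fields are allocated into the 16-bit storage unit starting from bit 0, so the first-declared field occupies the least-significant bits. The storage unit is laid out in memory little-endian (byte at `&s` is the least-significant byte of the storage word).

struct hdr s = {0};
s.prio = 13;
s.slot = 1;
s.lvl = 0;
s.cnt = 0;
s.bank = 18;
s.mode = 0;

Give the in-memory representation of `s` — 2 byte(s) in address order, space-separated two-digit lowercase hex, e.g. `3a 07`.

1d 24

prio:4 = 13 → 0xd << 0 → word 0x000d
slot:1 = 1 → 0x1 << 4 → word 0x001d
lvl:1 = 0 → 0x0 << 5 → word 0x001d
cnt:3 = 0 → 0x0 << 6 → word 0x001d
bank:5 = 18 → 0x12 << 9 → word 0x241d
mode:2 = 0 → 0x0 << 14 → word 0x241d
word = 0x241d → little-endian bytes:
  [0]=0x1d  [1]=0x24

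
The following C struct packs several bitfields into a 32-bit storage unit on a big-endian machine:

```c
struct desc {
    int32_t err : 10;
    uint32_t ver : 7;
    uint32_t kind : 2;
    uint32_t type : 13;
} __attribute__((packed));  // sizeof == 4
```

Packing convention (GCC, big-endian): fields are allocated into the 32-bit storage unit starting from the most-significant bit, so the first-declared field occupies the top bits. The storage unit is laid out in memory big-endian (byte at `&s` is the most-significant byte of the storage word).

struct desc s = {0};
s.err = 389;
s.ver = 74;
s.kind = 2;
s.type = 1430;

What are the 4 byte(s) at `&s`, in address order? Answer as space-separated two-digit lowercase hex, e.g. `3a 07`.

61 65 45 96

err:10 = 389 → 0x185 << 22 → word 0x61400000
ver:7 = 74 → 0x4a << 15 → word 0x61650000
kind:2 = 2 → 0x2 << 13 → word 0x61654000
type:13 = 1430 → 0x596 << 0 → word 0x61654596
word = 0x61654596 → big-endian bytes:
  [0]=0x61  [1]=0x65  [2]=0x45  [3]=0x96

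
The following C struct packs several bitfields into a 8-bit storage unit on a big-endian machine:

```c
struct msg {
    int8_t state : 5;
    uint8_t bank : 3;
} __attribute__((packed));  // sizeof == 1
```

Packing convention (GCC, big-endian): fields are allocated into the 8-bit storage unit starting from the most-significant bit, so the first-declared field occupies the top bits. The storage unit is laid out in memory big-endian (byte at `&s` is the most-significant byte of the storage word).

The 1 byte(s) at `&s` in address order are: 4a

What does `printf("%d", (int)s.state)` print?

9

[0]=0x4a (big-endian) → word 0x4a
state [3+:5] = (word>>3) & 0x1f = 9  ←
bank [0+:3] = (word>>0) & 0x7 = 2
state signed 5b, MSB=0: value = 9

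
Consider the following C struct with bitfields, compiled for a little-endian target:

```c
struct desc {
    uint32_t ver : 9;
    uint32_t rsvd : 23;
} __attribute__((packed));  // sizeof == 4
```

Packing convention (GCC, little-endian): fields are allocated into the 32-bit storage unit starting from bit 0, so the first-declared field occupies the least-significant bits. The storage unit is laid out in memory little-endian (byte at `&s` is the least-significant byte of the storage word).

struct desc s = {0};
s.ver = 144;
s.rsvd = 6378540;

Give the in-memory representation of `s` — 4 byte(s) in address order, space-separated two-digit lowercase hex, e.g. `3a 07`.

[0+:9] ver=144 & 0x1ff = 0x90; word=0x00000090
[9+:23] rsvd=6378540 & 0x7fffff = 0x61542c; word=0xc2a85890
word = 0xc2a85890 → little-endian bytes:
  [0]=0x90  [1]=0x58  [2]=0xa8  [3]=0xc2

90 58 a8 c2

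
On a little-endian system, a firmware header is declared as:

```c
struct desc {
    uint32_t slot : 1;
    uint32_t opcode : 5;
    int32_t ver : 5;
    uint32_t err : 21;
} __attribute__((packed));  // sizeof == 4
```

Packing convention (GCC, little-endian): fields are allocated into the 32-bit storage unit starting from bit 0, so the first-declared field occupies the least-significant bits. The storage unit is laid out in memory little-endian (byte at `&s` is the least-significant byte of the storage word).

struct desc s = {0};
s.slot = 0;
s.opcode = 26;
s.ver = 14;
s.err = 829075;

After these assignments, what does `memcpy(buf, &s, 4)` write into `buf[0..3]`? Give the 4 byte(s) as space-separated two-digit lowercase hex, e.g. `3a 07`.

b4 9b 34 65

slot (1b) val=0 bits=0x0 at bit 0: 0x00000000
opcode (5b) val=26 bits=0x1a at bit 1: 0x00000034
ver (5b) val=14 bits=0xe at bit 6: 0x000003b4
err (21b) val=829075 bits=0xca693 at bit 11: 0x65349bb4
word = 0x65349bb4 → little-endian bytes:
  [0]=0xb4  [1]=0x9b  [2]=0x34  [3]=0x65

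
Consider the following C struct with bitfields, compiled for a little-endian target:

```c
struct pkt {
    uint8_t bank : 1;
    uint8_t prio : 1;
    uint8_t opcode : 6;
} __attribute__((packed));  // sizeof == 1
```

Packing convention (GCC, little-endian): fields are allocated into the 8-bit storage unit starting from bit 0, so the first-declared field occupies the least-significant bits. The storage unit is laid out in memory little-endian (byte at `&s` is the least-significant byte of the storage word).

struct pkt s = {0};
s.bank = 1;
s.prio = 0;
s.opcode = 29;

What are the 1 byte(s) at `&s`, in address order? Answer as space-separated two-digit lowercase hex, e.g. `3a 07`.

75

bank (1b) val=1 bits=0x1 at bit 0: 0x01
prio (1b) val=0 bits=0x0 at bit 1: 0x01
opcode (6b) val=29 bits=0x1d at bit 2: 0x75
word = 0x75 → little-endian bytes:
  [0]=0x75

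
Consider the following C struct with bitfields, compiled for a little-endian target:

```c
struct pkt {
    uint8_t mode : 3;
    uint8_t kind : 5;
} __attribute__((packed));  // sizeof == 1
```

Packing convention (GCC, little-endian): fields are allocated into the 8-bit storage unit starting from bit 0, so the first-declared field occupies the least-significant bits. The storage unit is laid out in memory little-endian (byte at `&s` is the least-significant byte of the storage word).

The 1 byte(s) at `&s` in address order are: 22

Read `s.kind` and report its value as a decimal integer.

[0]=0x22 (little-endian) → word 0x22
mode [0+:3] = (word>>0) & 0x7 = 2
kind [3+:5] = (word>>3) & 0x1f = 4  ←

4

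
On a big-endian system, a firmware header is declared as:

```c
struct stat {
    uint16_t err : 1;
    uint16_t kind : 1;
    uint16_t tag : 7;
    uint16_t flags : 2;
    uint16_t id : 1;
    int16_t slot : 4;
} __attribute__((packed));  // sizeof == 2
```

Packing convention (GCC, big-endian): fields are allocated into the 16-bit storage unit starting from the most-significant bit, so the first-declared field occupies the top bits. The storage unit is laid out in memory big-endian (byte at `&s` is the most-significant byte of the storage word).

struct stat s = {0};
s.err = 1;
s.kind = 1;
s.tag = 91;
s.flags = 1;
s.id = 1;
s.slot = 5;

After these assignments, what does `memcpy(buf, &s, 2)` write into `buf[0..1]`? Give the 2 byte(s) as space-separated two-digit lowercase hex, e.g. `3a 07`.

ed b5

err (1b) val=1 bits=0x1 at bit 15: 0x8000
kind (1b) val=1 bits=0x1 at bit 14: 0xc000
tag (7b) val=91 bits=0x5b at bit 7: 0xed80
flags (2b) val=1 bits=0x1 at bit 5: 0xeda0
id (1b) val=1 bits=0x1 at bit 4: 0xedb0
slot (4b) val=5 bits=0x5 at bit 0: 0xedb5
word = 0xedb5 → big-endian bytes:
  [0]=0xed  [1]=0xb5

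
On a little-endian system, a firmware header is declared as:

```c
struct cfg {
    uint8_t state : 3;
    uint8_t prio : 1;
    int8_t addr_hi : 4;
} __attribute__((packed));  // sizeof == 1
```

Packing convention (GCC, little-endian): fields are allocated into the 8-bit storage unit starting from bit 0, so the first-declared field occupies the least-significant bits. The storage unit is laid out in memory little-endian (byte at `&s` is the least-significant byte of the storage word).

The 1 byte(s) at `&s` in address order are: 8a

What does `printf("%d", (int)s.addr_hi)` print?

-8

[0]=0x8a (little-endian) → word 0x8a
state [0+:3] = (word>>0) & 0x7 = 2
prio [3+:1] = (word>>3) & 0x1 = 1
addr_hi [4+:4] = (word>>4) & 0xf = 8  ←
addr_hi signed 4b, MSB=1: 8 - 16 = -8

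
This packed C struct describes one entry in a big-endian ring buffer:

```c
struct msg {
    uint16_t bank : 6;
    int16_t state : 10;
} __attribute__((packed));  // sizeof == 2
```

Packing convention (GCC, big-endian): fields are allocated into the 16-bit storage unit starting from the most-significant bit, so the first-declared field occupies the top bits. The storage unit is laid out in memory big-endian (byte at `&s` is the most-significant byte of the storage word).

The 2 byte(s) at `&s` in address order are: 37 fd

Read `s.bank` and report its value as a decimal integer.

[0]=0x37 [1]=0xfd (big-endian) → word 0x37fd
bank:6 @ bit 10 → (0x37fd>>10)&0x3f = 0xd  ←
state:10 @ bit 0 → (0x37fd>>0)&0x3ff = 0x3fd

13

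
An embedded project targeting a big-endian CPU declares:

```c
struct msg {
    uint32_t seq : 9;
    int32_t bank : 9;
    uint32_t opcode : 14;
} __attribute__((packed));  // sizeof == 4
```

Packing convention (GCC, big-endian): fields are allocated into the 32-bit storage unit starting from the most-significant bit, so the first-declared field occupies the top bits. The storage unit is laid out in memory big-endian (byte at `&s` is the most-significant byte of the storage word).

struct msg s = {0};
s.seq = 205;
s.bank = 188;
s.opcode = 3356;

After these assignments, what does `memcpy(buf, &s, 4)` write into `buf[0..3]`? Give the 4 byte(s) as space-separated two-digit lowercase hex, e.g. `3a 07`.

66 af 0d 1c

seq:9 = 205 → 0xcd << 23 → word 0x66800000
bank:9 = 188 → 0xbc << 14 → word 0x66af0000
opcode:14 = 3356 → 0xd1c << 0 → word 0x66af0d1c
word = 0x66af0d1c → big-endian bytes:
  [0]=0x66  [1]=0xaf  [2]=0x0d  [3]=0x1c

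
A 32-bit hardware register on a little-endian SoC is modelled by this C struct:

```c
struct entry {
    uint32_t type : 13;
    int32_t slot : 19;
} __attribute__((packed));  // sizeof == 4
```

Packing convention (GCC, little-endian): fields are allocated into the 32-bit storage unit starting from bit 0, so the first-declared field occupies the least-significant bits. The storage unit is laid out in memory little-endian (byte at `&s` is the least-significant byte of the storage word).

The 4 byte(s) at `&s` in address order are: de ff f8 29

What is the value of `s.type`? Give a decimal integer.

8158

[0]=0xde [1]=0xff [2]=0xf8 [3]=0x29 (little-endian) → word 0x29f8ffde
type:13 @ bit 0 → (0x29f8ffde>>0)&0x1fff = 0x1fde  ←
slot:19 @ bit 13 → (0x29f8ffde>>13)&0x7ffff = 0x14fc7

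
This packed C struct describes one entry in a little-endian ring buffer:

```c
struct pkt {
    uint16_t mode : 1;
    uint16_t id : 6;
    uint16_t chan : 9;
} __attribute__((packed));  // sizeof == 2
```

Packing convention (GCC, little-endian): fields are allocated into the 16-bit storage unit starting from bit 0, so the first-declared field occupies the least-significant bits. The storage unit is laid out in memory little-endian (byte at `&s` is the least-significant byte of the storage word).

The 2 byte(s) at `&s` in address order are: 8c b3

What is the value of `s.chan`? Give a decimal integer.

[0]=0x8c [1]=0xb3 (little-endian) → word 0xb38c
mode:1 @ bit 0 → (0xb38c>>0)&0x1 = 0x0
id:6 @ bit 1 → (0xb38c>>1)&0x3f = 0x6
chan:9 @ bit 7 → (0xb38c>>7)&0x1ff = 0x167  ←

359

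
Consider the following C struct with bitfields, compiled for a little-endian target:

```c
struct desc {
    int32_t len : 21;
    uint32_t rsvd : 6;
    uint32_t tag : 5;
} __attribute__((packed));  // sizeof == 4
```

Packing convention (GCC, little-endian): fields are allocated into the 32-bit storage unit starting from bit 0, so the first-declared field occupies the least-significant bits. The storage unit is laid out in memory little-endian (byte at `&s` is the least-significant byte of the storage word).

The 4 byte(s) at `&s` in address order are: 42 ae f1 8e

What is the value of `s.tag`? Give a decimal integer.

[0]=0x42 [1]=0xae [2]=0xf1 [3]=0x8e (little-endian) → word 0x8ef1ae42
len:21 @ bit 0 → (0x8ef1ae42>>0)&0x1fffff = 0x11ae42
rsvd:6 @ bit 21 → (0x8ef1ae42>>21)&0x3f = 0x37
tag:5 @ bit 27 → (0x8ef1ae42>>27)&0x1f = 0x11  ←

17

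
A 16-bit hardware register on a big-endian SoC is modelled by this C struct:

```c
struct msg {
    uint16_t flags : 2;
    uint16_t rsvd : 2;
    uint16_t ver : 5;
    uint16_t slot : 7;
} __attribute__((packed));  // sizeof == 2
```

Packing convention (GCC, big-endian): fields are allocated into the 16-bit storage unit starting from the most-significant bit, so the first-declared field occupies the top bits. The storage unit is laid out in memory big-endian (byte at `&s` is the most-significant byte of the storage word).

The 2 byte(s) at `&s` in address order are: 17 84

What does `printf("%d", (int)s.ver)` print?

15

[0]=0x17 [1]=0x84 (big-endian) → word 0x1784
flags:2 @ bit 14 → (0x1784>>14)&0x3 = 0x0
rsvd:2 @ bit 12 → (0x1784>>12)&0x3 = 0x1
ver:5 @ bit 7 → (0x1784>>7)&0x1f = 0xf  ←
slot:7 @ bit 0 → (0x1784>>0)&0x7f = 0x4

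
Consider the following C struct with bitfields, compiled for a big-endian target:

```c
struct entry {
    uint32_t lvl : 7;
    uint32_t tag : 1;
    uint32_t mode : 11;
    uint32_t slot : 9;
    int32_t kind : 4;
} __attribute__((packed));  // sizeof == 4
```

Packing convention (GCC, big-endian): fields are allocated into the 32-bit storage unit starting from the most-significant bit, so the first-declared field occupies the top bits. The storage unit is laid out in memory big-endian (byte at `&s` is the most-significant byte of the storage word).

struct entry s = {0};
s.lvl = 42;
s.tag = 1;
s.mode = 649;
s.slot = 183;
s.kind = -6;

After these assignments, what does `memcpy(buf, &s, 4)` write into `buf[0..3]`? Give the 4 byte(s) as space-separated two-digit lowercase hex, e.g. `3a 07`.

55 51 2b 7a

lvl:7 = 42 → 0x2a << 25 → word 0x54000000
tag:1 = 1 → 0x1 << 24 → word 0x55000000
mode:11 = 649 → 0x289 << 13 → word 0x55512000
slot:9 = 183 → 0xb7 << 4 → word 0x55512b70
kind:4 = -6 → 0xa << 0 → word 0x55512b7a
word = 0x55512b7a → big-endian bytes:
  [0]=0x55  [1]=0x51  [2]=0x2b  [3]=0x7a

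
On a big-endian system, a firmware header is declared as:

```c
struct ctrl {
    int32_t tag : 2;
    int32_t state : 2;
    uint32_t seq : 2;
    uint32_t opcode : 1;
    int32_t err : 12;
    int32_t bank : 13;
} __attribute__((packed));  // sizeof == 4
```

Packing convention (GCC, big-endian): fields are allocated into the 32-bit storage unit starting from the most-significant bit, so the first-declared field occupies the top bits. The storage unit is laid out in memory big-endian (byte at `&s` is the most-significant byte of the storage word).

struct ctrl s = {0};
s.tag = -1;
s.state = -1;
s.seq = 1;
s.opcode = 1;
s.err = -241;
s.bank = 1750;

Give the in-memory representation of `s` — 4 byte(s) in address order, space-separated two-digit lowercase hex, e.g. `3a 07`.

f7 e1 e6 d6

[30+:2] tag=-1 & 0x3 = 0x3; word=0xc0000000
[28+:2] state=-1 & 0x3 = 0x3; word=0xf0000000
[26+:2] seq=1 & 0x3 = 0x1; word=0xf4000000
[25+:1] opcode=1 & 0x1 = 0x1; word=0xf6000000
[13+:12] err=-241 & 0xfff = 0xf0f; word=0xf7e1e000
[0+:13] bank=1750 & 0x1fff = 0x6d6; word=0xf7e1e6d6
word = 0xf7e1e6d6 → big-endian bytes:
  [0]=0xf7  [1]=0xe1  [2]=0xe6  [3]=0xd6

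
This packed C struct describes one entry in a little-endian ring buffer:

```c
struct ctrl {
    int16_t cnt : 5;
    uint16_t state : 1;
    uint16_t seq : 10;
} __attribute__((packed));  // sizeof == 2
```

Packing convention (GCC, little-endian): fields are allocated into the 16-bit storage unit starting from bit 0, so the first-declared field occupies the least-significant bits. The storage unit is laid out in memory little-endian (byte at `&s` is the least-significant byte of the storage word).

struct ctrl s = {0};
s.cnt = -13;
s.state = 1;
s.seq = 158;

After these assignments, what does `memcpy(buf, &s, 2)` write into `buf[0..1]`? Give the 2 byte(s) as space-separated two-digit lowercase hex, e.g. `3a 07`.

cnt (5b) val=-13 bits=0x13 at bit 0: 0x0013
state (1b) val=1 bits=0x1 at bit 5: 0x0033
seq (10b) val=158 bits=0x9e at bit 6: 0x27b3
word = 0x27b3 → little-endian bytes:
  [0]=0xb3  [1]=0x27

b3 27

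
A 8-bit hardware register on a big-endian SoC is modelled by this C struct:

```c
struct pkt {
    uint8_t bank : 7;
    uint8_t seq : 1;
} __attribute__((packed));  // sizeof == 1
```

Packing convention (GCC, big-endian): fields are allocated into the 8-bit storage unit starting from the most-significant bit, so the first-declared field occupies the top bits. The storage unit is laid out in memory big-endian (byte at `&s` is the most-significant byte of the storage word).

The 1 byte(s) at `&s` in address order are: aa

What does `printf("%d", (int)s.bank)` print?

85

[0]=0xaa (big-endian) → word 0xaa
bank [1+:7] = (word>>1) & 0x7f = 85  ←
seq [0+:1] = (word>>0) & 0x1 = 0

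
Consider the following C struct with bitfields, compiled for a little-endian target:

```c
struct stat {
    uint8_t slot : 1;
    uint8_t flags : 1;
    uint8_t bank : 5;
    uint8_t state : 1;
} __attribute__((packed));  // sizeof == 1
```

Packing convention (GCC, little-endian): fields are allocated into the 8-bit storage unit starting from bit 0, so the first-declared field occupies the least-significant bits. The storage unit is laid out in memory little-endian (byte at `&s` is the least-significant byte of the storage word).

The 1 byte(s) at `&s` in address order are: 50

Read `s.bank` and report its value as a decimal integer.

20

[0]=0x50 (little-endian) → word 0x50
slot [0+:1] = (word>>0) & 0x1 = 0
flags [1+:1] = (word>>1) & 0x1 = 0
bank [2+:5] = (word>>2) & 0x1f = 20  ←
state [7+:1] = (word>>7) & 0x1 = 0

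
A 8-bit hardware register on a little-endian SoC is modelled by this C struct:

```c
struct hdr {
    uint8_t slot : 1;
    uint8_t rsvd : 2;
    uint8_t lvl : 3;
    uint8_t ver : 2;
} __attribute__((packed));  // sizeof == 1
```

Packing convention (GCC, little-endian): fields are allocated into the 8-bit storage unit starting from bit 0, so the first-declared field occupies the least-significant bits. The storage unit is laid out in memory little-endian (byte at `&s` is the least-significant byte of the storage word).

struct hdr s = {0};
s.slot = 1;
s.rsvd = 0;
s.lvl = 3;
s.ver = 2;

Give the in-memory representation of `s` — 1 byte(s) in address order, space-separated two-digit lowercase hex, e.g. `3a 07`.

99

[0+:1] slot=1 & 0x1 = 0x1; word=0x01
[1+:2] rsvd=0 & 0x3 = 0x0; word=0x01
[3+:3] lvl=3 & 0x7 = 0x3; word=0x19
[6+:2] ver=2 & 0x3 = 0x2; word=0x99
word = 0x99 → little-endian bytes:
  [0]=0x99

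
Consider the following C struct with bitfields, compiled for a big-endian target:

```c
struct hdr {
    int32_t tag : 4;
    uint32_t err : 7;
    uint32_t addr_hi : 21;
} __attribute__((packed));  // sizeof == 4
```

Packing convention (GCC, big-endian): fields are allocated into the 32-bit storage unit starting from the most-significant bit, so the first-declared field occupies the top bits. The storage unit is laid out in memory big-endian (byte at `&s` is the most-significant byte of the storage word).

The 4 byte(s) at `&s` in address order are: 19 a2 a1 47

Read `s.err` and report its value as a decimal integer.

[0]=0x19 [1]=0xa2 [2]=0xa1 [3]=0x47 (big-endian) → word 0x19a2a147
tag [28+:4] = (word>>28) & 0xf = 1
err [21+:7] = (word>>21) & 0x7f = 77  ←
addr_hi [0+:21] = (word>>0) & 0x1fffff = 172359

77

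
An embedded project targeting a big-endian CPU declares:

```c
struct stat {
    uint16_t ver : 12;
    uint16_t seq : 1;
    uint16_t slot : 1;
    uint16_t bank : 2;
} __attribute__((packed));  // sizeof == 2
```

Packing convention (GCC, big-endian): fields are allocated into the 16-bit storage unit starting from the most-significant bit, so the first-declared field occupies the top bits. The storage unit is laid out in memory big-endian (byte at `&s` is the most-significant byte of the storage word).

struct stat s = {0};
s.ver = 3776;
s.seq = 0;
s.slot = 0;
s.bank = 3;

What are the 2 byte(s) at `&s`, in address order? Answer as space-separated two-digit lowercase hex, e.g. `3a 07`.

[4+:12] ver=3776 & 0xfff = 0xec0; word=0xec00
[3+:1] seq=0 & 0x1 = 0x0; word=0xec00
[2+:1] slot=0 & 0x1 = 0x0; word=0xec00
[0+:2] bank=3 & 0x3 = 0x3; word=0xec03
word = 0xec03 → big-endian bytes:
  [0]=0xec  [1]=0x03

ec 03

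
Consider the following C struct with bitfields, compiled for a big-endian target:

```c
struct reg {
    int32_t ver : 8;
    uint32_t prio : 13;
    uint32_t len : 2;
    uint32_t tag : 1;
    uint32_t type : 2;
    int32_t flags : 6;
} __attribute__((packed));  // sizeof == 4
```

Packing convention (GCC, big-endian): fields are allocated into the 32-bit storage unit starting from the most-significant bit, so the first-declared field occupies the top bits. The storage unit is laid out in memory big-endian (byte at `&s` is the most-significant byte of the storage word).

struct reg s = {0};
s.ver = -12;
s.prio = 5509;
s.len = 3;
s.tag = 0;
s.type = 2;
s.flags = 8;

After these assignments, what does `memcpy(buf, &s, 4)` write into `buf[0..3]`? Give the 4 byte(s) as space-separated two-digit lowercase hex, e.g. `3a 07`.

f4 ac 2e 88

ver (8b) val=-12 bits=0xf4 at bit 24: 0xf4000000
prio (13b) val=5509 bits=0x1585 at bit 11: 0xf4ac2800
len (2b) val=3 bits=0x3 at bit 9: 0xf4ac2e00
tag (1b) val=0 bits=0x0 at bit 8: 0xf4ac2e00
type (2b) val=2 bits=0x2 at bit 6: 0xf4ac2e80
flags (6b) val=8 bits=0x8 at bit 0: 0xf4ac2e88
word = 0xf4ac2e88 → big-endian bytes:
  [0]=0xf4  [1]=0xac  [2]=0x2e  [3]=0x88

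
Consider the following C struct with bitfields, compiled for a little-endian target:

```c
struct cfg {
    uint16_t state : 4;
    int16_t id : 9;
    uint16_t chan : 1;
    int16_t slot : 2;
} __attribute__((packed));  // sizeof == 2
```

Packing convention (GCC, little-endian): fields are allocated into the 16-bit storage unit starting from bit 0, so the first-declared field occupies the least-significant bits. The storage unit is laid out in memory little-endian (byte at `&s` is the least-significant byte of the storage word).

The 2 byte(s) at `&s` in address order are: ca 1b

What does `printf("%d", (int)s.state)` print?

10

[0]=0xca [1]=0x1b (little-endian) → word 0x1bca
state [0+:4] = (word>>0) & 0xf = 10  ←
id [4+:9] = (word>>4) & 0x1ff = 444
chan [13+:1] = (word>>13) & 0x1 = 0
slot [14+:2] = (word>>14) & 0x3 = 0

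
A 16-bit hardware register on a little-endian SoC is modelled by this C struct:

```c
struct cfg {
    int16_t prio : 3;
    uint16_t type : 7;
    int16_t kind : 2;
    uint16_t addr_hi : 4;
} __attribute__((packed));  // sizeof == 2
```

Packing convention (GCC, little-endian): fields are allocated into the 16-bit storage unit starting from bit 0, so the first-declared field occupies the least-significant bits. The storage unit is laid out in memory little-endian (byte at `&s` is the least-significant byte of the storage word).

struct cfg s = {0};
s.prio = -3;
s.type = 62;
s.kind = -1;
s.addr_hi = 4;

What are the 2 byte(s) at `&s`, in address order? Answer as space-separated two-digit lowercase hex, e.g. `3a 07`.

[0+:3] prio=-3 & 0x7 = 0x5; word=0x0005
[3+:7] type=62 & 0x7f = 0x3e; word=0x01f5
[10+:2] kind=-1 & 0x3 = 0x3; word=0x0df5
[12+:4] addr_hi=4 & 0xf = 0x4; word=0x4df5
word = 0x4df5 → little-endian bytes:
  [0]=0xf5  [1]=0x4d

f5 4d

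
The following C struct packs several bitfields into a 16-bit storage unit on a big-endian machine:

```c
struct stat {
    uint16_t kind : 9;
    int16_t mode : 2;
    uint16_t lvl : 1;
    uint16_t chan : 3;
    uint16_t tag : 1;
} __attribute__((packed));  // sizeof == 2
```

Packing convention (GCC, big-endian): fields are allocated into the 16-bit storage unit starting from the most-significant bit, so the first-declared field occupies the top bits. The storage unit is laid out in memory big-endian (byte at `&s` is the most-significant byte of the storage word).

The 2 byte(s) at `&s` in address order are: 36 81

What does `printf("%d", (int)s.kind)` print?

109

[0]=0x36 [1]=0x81 (big-endian) → word 0x3681
kind:9 @ bit 7 → (0x3681>>7)&0x1ff = 0x6d  ←
mode:2 @ bit 5 → (0x3681>>5)&0x3 = 0x0
lvl:1 @ bit 4 → (0x3681>>4)&0x1 = 0x0
chan:3 @ bit 1 → (0x3681>>1)&0x7 = 0x0
tag:1 @ bit 0 → (0x3681>>0)&0x1 = 0x1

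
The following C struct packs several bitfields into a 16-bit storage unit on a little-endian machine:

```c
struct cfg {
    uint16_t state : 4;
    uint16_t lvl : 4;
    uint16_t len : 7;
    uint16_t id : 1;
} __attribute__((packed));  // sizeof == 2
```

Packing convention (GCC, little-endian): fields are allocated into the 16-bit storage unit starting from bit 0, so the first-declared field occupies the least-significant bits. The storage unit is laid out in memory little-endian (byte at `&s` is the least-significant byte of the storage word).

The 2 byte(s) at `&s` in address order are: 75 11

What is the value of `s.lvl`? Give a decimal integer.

[0]=0x75 [1]=0x11 (little-endian) → word 0x1175
state:4 @ bit 0 → (0x1175>>0)&0xf = 0x5
lvl:4 @ bit 4 → (0x1175>>4)&0xf = 0x7  ←
len:7 @ bit 8 → (0x1175>>8)&0x7f = 0x11
id:1 @ bit 15 → (0x1175>>15)&0x1 = 0x0

7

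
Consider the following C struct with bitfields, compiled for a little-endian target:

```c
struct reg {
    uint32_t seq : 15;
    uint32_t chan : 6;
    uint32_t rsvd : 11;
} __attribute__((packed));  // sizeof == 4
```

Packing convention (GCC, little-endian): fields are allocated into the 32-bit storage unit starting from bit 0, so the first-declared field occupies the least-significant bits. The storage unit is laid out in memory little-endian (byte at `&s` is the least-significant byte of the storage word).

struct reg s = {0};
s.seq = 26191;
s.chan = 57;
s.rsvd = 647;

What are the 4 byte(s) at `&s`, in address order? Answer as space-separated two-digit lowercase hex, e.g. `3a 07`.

4f e6 fc 50

seq (15b) val=26191 bits=0x664f at bit 0: 0x0000664f
chan (6b) val=57 bits=0x39 at bit 15: 0x001ce64f
rsvd (11b) val=647 bits=0x287 at bit 21: 0x50fce64f
word = 0x50fce64f → little-endian bytes:
  [0]=0x4f  [1]=0xe6  [2]=0xfc  [3]=0x50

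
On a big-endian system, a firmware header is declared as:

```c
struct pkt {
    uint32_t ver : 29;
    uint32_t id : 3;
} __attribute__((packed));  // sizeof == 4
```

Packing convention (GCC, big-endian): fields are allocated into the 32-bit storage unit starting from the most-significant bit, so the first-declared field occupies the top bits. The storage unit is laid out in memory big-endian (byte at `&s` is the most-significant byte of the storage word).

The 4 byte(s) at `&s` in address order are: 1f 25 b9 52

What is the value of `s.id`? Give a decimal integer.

[0]=0x1f [1]=0x25 [2]=0xb9 [3]=0x52 (big-endian) → word 0x1f25b952
ver [3+:29] = (word>>3) & 0x1fffffff = 65320746
id [0+:3] = (word>>0) & 0x7 = 2  ←

2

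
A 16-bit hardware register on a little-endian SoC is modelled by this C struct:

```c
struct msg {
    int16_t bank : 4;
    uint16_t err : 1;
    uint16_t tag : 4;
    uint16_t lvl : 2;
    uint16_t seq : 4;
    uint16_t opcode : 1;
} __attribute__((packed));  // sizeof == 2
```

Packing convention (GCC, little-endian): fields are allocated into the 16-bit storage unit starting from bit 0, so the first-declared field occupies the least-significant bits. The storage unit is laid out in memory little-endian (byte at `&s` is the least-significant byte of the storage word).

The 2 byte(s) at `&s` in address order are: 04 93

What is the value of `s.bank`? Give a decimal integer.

4

[0]=0x04 [1]=0x93 (little-endian) → word 0x9304
bank [0+:4] = (word>>0) & 0xf = 4  ←
err [4+:1] = (word>>4) & 0x1 = 0
tag [5+:4] = (word>>5) & 0xf = 8
lvl [9+:2] = (word>>9) & 0x3 = 1
seq [11+:4] = (word>>11) & 0xf = 2
opcode [15+:1] = (word>>15) & 0x1 = 1
bank signed 4b, MSB=0: value = 4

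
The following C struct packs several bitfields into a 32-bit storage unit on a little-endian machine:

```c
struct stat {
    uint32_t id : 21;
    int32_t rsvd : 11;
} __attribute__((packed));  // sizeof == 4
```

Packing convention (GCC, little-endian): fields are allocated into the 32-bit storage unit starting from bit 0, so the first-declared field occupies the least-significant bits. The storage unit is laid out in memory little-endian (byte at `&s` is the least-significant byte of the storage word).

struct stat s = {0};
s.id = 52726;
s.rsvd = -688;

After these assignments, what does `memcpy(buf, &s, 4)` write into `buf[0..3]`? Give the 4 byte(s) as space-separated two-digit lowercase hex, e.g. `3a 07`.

f6 cd 00 aa

id (21b) val=52726 bits=0xcdf6 at bit 0: 0x0000cdf6
rsvd (11b) val=-688 bits=0x550 at bit 21: 0xaa00cdf6
word = 0xaa00cdf6 → little-endian bytes:
  [0]=0xf6  [1]=0xcd  [2]=0x00  [3]=0xaa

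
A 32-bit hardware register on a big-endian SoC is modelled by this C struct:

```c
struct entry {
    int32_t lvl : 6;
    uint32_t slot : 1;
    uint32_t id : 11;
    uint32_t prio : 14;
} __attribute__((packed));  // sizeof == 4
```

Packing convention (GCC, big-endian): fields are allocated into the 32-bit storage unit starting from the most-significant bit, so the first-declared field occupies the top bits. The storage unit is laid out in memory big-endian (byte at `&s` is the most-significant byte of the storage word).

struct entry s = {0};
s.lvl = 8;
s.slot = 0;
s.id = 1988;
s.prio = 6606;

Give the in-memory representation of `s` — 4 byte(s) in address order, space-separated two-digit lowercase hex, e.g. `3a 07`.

lvl (6b) val=8 bits=0x8 at bit 26: 0x20000000
slot (1b) val=0 bits=0x0 at bit 25: 0x20000000
id (11b) val=1988 bits=0x7c4 at bit 14: 0x21f10000
prio (14b) val=6606 bits=0x19ce at bit 0: 0x21f119ce
word = 0x21f119ce → big-endian bytes:
  [0]=0x21  [1]=0xf1  [2]=0x19  [3]=0xce

21 f1 19 ce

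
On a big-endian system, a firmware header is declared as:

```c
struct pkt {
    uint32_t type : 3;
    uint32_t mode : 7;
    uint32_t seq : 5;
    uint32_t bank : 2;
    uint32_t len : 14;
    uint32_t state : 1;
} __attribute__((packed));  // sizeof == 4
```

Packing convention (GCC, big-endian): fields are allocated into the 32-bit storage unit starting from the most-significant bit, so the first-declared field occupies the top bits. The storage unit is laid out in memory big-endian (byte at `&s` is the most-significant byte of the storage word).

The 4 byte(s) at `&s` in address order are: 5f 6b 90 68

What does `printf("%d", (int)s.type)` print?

2

[0]=0x5f [1]=0x6b [2]=0x90 [3]=0x68 (big-endian) → word 0x5f6b9068
type:3 @ bit 29 → (0x5f6b9068>>29)&0x7 = 0x2  ←
mode:7 @ bit 22 → (0x5f6b9068>>22)&0x7f = 0x7d
seq:5 @ bit 17 → (0x5f6b9068>>17)&0x1f = 0x15
bank:2 @ bit 15 → (0x5f6b9068>>15)&0x3 = 0x3
len:14 @ bit 1 → (0x5f6b9068>>1)&0x3fff = 0x834
state:1 @ bit 0 → (0x5f6b9068>>0)&0x1 = 0x0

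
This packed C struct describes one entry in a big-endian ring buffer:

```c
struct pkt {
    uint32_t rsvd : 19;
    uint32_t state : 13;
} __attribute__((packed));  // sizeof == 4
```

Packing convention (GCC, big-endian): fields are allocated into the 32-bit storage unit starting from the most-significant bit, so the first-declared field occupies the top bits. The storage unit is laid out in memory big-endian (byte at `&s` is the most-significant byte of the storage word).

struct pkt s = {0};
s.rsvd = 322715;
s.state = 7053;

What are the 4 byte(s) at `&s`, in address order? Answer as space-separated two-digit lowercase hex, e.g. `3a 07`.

9d 93 7b 8d

rsvd:19 = 322715 → 0x4ec9b << 13 → word 0x9d936000
state:13 = 7053 → 0x1b8d << 0 → word 0x9d937b8d
word = 0x9d937b8d → big-endian bytes:
  [0]=0x9d  [1]=0x93  [2]=0x7b  [3]=0x8d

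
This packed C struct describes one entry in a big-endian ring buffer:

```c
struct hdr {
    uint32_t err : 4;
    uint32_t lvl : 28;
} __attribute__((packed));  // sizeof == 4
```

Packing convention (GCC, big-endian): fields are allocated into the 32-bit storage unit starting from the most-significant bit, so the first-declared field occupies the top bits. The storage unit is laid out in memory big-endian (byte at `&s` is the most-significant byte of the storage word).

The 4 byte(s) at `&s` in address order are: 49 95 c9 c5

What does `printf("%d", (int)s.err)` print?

[0]=0x49 [1]=0x95 [2]=0xc9 [3]=0xc5 (big-endian) → word 0x4995c9c5
err [28+:4] = (word>>28) & 0xf = 4  ←
lvl [0+:28] = (word>>0) & 0xfffffff = 160811461

4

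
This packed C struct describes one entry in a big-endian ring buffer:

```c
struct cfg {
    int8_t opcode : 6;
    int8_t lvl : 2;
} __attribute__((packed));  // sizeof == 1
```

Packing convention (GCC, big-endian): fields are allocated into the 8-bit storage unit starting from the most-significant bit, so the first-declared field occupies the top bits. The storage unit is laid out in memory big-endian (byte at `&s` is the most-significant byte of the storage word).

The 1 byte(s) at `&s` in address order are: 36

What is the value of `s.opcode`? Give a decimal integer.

13

[0]=0x36 (big-endian) → word 0x36
opcode [2+:6] = (word>>2) & 0x3f = 13  ←
lvl [0+:2] = (word>>0) & 0x3 = 2
opcode signed 6b, MSB=0: value = 13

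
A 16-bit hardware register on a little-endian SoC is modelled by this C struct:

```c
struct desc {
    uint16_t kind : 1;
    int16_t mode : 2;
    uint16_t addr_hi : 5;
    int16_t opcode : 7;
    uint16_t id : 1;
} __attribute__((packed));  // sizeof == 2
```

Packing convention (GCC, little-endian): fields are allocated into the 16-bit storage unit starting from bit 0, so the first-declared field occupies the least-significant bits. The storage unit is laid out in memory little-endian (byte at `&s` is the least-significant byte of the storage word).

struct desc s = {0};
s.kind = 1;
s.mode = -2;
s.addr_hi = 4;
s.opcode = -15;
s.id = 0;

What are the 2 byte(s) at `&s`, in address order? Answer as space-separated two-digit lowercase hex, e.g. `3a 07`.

25 71

kind:1 = 1 → 0x1 << 0 → word 0x0001
mode:2 = -2 → 0x2 << 1 → word 0x0005
addr_hi:5 = 4 → 0x4 << 3 → word 0x0025
opcode:7 = -15 → 0x71 << 8 → word 0x7125
id:1 = 0 → 0x0 << 15 → word 0x7125
word = 0x7125 → little-endian bytes:
  [0]=0x25  [1]=0x71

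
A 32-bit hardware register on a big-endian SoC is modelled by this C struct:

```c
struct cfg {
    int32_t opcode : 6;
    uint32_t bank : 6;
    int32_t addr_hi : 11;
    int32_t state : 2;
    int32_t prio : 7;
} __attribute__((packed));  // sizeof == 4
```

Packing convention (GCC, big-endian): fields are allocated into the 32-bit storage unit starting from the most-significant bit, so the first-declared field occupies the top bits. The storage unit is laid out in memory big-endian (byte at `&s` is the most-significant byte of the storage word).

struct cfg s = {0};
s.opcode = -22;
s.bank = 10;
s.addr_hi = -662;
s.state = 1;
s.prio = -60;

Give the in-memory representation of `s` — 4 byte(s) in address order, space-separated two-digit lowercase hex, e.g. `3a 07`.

opcode:6 = -22 → 0x2a << 26 → word 0xa8000000
bank:6 = 10 → 0xa << 20 → word 0xa8a00000
addr_hi:11 = -662 → 0x56a << 9 → word 0xa8aad400
state:2 = 1 → 0x1 << 7 → word 0xa8aad480
prio:7 = -60 → 0x44 << 0 → word 0xa8aad4c4
word = 0xa8aad4c4 → big-endian bytes:
  [0]=0xa8  [1]=0xaa  [2]=0xd4  [3]=0xc4

a8 aa d4 c4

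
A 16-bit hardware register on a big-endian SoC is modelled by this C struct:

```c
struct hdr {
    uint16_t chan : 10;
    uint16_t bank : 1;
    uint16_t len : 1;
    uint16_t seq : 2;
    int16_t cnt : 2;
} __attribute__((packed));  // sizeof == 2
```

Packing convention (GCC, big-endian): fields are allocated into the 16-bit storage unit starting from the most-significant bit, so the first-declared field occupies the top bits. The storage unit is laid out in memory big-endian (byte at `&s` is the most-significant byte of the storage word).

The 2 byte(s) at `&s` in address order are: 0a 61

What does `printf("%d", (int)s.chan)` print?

41

[0]=0x0a [1]=0x61 (big-endian) → word 0x0a61
chan:10 @ bit 6 → (0x0a61>>6)&0x3ff = 0x29  ←
bank:1 @ bit 5 → (0x0a61>>5)&0x1 = 0x1
len:1 @ bit 4 → (0x0a61>>4)&0x1 = 0x0
seq:2 @ bit 2 → (0x0a61>>2)&0x3 = 0x0
cnt:2 @ bit 0 → (0x0a61>>0)&0x3 = 0x1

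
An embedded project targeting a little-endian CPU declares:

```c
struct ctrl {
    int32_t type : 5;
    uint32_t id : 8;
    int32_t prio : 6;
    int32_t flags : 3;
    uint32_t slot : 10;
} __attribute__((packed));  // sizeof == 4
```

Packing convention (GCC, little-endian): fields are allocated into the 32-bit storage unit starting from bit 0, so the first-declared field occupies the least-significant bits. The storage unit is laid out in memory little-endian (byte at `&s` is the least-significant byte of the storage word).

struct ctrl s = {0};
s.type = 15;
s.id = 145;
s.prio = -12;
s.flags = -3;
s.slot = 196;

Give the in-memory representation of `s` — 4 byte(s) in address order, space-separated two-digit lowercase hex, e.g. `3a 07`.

2f 92 2e 31

type:5 = 15 → 0xf << 0 → word 0x0000000f
id:8 = 145 → 0x91 << 5 → word 0x0000122f
prio:6 = -12 → 0x34 << 13 → word 0x0006922f
flags:3 = -3 → 0x5 << 19 → word 0x002e922f
slot:10 = 196 → 0xc4 << 22 → word 0x312e922f
word = 0x312e922f → little-endian bytes:
  [0]=0x2f  [1]=0x92  [2]=0x2e  [3]=0x31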